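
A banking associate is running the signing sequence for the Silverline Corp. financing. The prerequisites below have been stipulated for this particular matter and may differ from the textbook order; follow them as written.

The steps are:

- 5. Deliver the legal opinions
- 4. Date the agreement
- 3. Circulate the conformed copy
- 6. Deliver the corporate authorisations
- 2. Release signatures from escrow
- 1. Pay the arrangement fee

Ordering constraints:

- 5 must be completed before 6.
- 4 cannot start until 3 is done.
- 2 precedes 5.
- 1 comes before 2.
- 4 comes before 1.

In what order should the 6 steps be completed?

3, 4, 1, 2, 5, 6

Only 3 has no prerequisites, so it is first.
4 is the only step now ready → 4.
1 needed 4, now all done → 1.
That leaves 2 as the only ready step → 2.
That leaves 5 as the only ready step → 5.
Next only 6 has its prerequisites met → 6.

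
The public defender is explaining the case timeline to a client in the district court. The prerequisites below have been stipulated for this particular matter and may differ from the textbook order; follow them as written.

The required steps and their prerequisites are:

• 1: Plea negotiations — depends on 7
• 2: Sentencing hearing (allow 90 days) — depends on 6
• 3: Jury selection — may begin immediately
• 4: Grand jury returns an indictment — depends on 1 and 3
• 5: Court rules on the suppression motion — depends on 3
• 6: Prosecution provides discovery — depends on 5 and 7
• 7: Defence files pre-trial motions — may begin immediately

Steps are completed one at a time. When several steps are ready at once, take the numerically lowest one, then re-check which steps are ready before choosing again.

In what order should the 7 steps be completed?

3 → 5 → 7 → 1 → 4 → 6 → 2

3 and 7 have no prerequisites; 3 has the earlier label, so 3 is first.
5 now also ready, so the ready set is {5, 7}; 5 has the earlier label → 5.
Next only 7 has its prerequisites met → 7.
Now 1 and 6 have their prerequisites met. 1 has the earlier label, so 1 next.
4 now also ready, so the ready set is {4, 6}; 4 has the earlier label → 4.
6 needed 5 and 7, now all done → 6.
2 needed 6, now all done → 2.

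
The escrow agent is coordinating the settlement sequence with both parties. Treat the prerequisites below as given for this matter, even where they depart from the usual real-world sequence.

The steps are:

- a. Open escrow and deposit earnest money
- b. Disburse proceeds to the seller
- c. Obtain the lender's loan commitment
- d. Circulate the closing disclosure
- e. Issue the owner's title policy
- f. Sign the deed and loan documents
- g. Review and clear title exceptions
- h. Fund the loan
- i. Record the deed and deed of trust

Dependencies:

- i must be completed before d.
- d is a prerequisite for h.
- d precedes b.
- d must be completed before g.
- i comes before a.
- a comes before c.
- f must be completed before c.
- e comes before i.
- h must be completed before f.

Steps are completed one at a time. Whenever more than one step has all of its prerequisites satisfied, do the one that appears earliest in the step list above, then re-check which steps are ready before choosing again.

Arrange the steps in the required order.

Only e has no prerequisites, so it is first.
That leaves i as the only ready step → i.
Ready: a and d. a is listed earlier → a.
d needed i, now all done → d.
b, g and h are all available; b is listed earlier → b.
g and h are both available; g is listed earlier → g.
That leaves h as the only ready step → h.
f is the only step now ready → f.
c needed a and f, now all done → c.

e, i, a, d, b, g, h, f, c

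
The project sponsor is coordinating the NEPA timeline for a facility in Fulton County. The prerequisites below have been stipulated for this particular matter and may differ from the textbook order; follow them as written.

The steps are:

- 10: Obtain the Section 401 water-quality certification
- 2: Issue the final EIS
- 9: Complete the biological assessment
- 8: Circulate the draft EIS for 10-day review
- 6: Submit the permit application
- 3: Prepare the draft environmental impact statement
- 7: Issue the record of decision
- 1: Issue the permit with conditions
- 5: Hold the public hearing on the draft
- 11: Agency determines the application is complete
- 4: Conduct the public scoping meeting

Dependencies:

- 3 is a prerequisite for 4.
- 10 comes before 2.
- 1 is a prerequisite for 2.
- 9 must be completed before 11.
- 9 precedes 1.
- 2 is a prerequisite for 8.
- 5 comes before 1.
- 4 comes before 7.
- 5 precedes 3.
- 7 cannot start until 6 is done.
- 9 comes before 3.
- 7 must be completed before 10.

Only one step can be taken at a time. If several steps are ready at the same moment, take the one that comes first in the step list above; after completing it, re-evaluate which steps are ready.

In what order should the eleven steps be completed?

9 → 6 → 5 → 3 → 1 → 11 → 4 → 7 → 10 → 2 → 8

9, 6 and 5 have no prerequisites; 9 is listed earlier, so 9 is first.
11 now also ready, so the ready set is {6, 5, 11}; 6 is listed earlier → 6.
Now 5 and 11 have their prerequisites met. 5 is listed earlier, so 5 next.
3 and 1 now also ready, so the ready set is {3, 1, 11}; 3 is listed earlier → 3.
4 now also ready, so the ready set is {1, 11, 4}; 1 is listed earlier → 1.
Ready: 11 and 4. 11 is listed earlier → 11.
4 needed 3, now all done → 4.
7 is the only step now ready → 7.
10 needed 7, now all done → 10.
Next only 2 has its prerequisites met → 2.
Next only 8 has its prerequisites met → 8.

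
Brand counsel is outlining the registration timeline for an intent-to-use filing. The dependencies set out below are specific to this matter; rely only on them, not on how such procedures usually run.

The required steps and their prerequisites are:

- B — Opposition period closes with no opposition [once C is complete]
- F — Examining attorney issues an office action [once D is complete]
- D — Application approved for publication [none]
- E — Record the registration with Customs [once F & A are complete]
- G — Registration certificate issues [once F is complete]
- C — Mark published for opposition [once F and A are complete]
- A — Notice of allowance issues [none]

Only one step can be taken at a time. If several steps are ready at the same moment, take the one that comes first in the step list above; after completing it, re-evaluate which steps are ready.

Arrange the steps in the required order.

D F G A E C B

D and A have no prerequisites; D is listed earlier, so D is first.
Now F and A have their prerequisites met. F is listed earlier, so F next.
G and A are both available; G is listed earlier → G.
That leaves A as the only ready step → A.
Ready: E and C. E is listed earlier → E.
That leaves C as the only ready step → C.
That leaves B as the only ready step → B.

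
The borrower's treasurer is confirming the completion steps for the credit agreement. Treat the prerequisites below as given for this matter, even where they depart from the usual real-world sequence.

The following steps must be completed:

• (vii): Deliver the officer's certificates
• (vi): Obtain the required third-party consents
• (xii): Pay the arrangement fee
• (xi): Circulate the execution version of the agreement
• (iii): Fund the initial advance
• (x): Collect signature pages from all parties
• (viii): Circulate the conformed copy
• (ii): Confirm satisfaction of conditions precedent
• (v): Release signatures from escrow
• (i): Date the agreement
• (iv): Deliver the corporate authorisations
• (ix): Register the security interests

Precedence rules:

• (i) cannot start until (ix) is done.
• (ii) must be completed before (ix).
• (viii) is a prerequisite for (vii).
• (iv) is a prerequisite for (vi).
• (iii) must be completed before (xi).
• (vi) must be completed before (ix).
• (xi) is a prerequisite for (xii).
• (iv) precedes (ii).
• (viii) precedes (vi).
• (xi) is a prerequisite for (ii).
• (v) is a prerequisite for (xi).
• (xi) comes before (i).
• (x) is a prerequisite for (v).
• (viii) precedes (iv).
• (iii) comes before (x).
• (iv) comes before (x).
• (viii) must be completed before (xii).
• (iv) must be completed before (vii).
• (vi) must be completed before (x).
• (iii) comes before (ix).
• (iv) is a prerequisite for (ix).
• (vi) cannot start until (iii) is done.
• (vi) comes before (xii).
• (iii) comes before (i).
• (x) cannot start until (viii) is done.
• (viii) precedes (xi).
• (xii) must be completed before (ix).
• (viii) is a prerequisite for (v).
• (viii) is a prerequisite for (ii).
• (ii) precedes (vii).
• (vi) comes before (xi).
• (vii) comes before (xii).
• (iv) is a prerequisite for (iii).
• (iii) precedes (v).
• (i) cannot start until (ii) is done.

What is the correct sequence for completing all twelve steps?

(viii), (iv), (iii), (vi), (x), (v), (xi), (ii), (vii), (xii), (ix), (i)

Only (viii) has no prerequisites, so it is first.
(iv) is the only step now ready → (iv).
Next only (iii) has its prerequisites met → (iii).
That leaves (vi) as the only ready step → (vi).
(x) needed (vi), (iii), (viii) and (iv), now all done → (x).
(v) is the only step now ready → (v).
Next only (xi) has its prerequisites met → (xi).
(ii) needed (xi), (viii) and (iv), now all done → (ii).
(vii) needed (viii), (ii) and (iv), now all done → (vii).
Next only (xii) has its prerequisites met → (xii).
Next only (ix) has its prerequisites met → (ix).
Next only (i) has its prerequisites met → (i).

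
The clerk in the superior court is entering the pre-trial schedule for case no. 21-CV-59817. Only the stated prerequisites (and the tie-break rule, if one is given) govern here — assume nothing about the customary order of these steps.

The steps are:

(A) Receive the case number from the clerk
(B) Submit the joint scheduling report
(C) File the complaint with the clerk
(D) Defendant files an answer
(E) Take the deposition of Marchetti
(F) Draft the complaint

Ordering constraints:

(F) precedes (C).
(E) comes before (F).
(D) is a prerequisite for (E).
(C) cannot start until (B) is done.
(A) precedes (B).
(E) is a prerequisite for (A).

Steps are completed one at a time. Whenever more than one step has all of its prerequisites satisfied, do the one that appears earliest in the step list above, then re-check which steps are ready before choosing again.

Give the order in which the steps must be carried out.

(D) is the only step with nothing outstanding, so it goes first.
(E) needed (D), now all done → (E).
Now (A) and (F) have their prerequisites met. (A) is listed earlier, so (A) next.
Now (B) and (F) have their prerequisites met. (B) is listed earlier, so (B) next.
(F) is the only step now ready → (F).
(C) is the only step now ready → (C).

(D), (E), (A), (B), (F), (C)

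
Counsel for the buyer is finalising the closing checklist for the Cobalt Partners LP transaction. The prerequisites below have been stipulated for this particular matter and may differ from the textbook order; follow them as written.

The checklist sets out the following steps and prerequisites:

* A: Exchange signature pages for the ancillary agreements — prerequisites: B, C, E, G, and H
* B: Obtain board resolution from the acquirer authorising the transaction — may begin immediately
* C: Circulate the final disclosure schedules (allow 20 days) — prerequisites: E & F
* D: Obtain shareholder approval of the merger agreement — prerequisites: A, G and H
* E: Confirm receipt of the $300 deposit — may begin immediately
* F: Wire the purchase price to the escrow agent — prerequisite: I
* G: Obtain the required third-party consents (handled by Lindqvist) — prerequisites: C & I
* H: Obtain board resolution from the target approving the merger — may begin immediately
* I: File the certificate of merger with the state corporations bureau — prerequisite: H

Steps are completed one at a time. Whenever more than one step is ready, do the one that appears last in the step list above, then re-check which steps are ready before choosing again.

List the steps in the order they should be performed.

Nothing is required for H, E and B. H is listed later → H first.
I now also ready, so the ready set is {I, E, B}; I is listed later → I.
F now also ready, so the ready set is {F, E, B}; F is listed later → F.
Ready: E and B. E is listed later → E.
C now also ready, so the ready set is {C, B}; C is listed later → C.
G now also ready, so the ready set is {G, B}; G is listed later → G.
Next only B has its prerequisites met → B.
A needed H, G, E, C and B, now all done → A.
D needed H, G and A, now all done → D.

H, I, F, E, C, G, B, A, D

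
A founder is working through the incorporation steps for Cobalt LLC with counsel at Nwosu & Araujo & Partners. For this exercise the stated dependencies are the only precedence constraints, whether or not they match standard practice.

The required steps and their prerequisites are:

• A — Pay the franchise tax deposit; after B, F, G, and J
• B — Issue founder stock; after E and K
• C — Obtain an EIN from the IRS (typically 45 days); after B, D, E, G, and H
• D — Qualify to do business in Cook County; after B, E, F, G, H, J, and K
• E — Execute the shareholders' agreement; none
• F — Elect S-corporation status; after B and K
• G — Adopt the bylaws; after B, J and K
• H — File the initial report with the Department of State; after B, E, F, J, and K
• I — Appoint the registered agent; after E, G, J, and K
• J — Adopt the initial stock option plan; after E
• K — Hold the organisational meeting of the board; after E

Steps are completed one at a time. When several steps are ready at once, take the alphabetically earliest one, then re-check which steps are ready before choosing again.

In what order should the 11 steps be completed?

E J K B F G A H D C I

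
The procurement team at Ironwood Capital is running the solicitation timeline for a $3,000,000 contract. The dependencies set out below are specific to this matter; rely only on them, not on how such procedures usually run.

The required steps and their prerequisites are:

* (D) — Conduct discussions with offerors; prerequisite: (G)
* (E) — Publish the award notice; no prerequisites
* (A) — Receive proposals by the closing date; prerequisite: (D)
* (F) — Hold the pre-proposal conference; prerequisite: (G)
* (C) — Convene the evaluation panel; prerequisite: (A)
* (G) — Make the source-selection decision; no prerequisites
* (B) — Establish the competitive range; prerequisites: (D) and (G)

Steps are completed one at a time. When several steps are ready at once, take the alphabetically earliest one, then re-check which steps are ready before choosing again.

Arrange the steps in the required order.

Nothing is required for (E) and (G). (E) has the earlier label → (E) first.
(G) is the only step now ready → (G).
(D) and (F) are both available; (D) has the earlier label → (D).
(A) and (B) now also ready, so the ready set is {(A), (B), (F)}; (A) has the earlier label → (A).
(B), (C) and (F) are all available; (B) has the earlier label → (B).
Now (C) and (F) have their prerequisites met. (C) has the earlier label, so (C) next.
(F) needed (G), now all done → (F).

(E) → (G) → (D) → (A) → (B) → (C) → (F)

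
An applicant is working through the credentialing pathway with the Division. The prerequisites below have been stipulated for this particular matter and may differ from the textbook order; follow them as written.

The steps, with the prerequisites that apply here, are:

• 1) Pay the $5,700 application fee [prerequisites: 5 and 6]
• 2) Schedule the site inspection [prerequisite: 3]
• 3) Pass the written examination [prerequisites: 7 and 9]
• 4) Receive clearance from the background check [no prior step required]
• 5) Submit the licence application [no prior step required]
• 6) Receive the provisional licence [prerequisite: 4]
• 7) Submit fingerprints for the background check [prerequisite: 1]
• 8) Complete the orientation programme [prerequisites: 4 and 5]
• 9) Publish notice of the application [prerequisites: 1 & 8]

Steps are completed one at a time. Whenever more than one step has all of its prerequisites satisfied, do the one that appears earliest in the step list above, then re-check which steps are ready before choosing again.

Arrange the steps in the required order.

4, 5, 6, 1, 7, 8, 9, 3, 2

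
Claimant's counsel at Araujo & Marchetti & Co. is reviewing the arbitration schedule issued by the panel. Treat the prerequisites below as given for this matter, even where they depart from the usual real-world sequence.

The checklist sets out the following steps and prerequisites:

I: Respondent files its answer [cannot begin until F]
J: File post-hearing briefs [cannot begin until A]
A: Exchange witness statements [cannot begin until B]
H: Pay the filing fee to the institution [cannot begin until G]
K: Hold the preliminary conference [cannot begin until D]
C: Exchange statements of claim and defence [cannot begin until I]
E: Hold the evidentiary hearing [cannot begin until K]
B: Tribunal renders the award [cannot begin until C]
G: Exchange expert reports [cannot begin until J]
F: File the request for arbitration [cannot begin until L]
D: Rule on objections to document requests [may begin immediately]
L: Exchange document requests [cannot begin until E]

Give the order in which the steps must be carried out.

D has no prerequisites → D first.
K is the only step now ready → K.
E needed K, now all done → E.
L is the only step now ready → L.
F needed L, now all done → F.
I needed F, now all done → I.
Next only C has its prerequisites met → C.
B needed C, now all done → B.
A needed B, now all done → A.
J is the only step now ready → J.
Next only G has its prerequisites met → G.
Next only H has its prerequisites met → H.

D, K, E, L, F, I, C, B, A, J, G, H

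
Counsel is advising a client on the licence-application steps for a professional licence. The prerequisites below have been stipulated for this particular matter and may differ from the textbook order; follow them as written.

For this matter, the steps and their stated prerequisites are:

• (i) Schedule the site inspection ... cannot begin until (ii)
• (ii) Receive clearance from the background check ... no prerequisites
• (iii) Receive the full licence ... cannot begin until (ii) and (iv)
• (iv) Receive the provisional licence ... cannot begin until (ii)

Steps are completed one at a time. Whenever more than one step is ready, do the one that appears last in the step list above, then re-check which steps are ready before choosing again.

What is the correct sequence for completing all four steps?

(ii) (iv) (iii) (i)

Only (ii) has no prerequisites, so it is first.
(iv) and (i) are both available; (iv) is listed later → (iv).
(iii) now also ready, so the ready set is {(iii), (i)}; (iii) is listed later → (iii).
That leaves (i) as the only ready step → (i).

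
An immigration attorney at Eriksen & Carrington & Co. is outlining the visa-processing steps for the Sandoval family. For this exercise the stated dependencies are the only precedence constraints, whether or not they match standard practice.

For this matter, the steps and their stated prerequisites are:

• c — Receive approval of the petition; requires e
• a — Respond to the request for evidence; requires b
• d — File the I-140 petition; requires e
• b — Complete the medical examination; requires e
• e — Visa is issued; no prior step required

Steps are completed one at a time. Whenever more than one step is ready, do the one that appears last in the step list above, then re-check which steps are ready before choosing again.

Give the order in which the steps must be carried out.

e, b, d, a, c

e is the only step with nothing outstanding, so it goes first.
b, d and c are all available; b is listed later → b.
Now d, a and c have their prerequisites met. d is listed later, so d next.
Now a and c have their prerequisites met. a is listed later, so a next.
c needed e, now all done → c.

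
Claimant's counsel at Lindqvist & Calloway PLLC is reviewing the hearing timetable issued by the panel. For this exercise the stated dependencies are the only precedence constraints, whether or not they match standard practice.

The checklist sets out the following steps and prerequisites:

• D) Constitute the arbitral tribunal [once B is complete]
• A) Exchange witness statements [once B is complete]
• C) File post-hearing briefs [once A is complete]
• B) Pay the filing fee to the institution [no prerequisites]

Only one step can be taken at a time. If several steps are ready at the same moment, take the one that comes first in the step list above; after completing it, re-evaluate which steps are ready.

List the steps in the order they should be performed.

Only B has no prerequisites, so it is first.
Now D and A have their prerequisites met. D is listed earlier, so D next.
A is the only step now ready → A.
C needed A, now all done → C.

B D A C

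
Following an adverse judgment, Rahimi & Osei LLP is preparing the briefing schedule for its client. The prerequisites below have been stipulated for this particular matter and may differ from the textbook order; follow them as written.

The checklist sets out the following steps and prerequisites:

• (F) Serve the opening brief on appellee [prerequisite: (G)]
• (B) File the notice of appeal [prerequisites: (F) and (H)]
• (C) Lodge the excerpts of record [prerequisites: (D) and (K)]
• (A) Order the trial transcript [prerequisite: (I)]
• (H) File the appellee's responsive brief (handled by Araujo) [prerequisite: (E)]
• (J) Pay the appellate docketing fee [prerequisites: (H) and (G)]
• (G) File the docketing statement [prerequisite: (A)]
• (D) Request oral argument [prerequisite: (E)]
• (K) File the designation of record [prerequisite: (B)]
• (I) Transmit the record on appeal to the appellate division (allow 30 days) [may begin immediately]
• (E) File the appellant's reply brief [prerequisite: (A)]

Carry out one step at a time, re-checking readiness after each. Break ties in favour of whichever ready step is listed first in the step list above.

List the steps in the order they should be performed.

Only (I) has no prerequisites, so it is first.
(A) needed (I), now all done → (A).
Ready: (G) and (E). (G) is listed earlier → (G).
Now (F) and (E) have their prerequisites met. (F) is listed earlier, so (F) next.
Next only (E) has its prerequisites met → (E).
Ready: (H) and (D). (H) is listed earlier → (H).
Now (B), (J) and (D) have their prerequisites met. (B) is listed earlier, so (B) next.
Now (J), (D) and (K) have their prerequisites met. (J) is listed earlier, so (J) next.
(D) and (K) are both available; (D) is listed earlier → (D).
That leaves (K) as the only ready step → (K).
(C) needed (D) and (K), now all done → (C).

(I), (A), (G), (F), (E), (H), (B), (J), (D), (K), (C)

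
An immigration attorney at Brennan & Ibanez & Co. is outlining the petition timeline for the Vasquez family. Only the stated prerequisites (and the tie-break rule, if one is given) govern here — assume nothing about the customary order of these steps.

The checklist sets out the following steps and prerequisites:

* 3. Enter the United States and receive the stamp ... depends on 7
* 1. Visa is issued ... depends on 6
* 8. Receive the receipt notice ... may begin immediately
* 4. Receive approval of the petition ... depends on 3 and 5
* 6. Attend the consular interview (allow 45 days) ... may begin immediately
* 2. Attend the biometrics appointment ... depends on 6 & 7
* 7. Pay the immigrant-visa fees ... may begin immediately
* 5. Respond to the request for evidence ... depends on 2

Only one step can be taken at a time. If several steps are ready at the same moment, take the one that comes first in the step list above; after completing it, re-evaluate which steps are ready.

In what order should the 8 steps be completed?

8, 6, 1, 7, 3, 2, 5, 4

8, 6 and 7 have no prerequisites; 8 is listed earlier, so 8 is first.
Ready: 6 and 7. 6 is listed earlier → 6.
Now 1 and 7 have their prerequisites met. 1 is listed earlier, so 1 next.
7 is the only step now ready → 7.
Ready: 3 and 2. 3 is listed earlier → 3.
2 needed 6 and 7, now all done → 2.
5 needed 2, now all done → 5.
That leaves 4 as the only ready step → 4.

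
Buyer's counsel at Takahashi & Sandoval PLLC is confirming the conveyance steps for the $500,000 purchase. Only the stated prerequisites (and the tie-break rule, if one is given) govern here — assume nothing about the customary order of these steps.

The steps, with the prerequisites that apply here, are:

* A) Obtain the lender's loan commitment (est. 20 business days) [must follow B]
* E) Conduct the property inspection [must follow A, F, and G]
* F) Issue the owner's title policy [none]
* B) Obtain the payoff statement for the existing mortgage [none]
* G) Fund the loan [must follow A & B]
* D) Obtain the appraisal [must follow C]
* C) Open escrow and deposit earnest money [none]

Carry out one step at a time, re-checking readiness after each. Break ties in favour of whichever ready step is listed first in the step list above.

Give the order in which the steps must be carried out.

F, B and C have no prerequisites; F is listed earlier, so F is first.
Now B and C have their prerequisites met. B is listed earlier, so B next.
A now also ready, so the ready set is {A, C}; A is listed earlier → A.
Now G and C have their prerequisites met. G is listed earlier, so G next.
Ready: E and C. E is listed earlier → E.
C is the only step now ready → C.
D needed C, now all done → D.

F, B, A, G, E, C, D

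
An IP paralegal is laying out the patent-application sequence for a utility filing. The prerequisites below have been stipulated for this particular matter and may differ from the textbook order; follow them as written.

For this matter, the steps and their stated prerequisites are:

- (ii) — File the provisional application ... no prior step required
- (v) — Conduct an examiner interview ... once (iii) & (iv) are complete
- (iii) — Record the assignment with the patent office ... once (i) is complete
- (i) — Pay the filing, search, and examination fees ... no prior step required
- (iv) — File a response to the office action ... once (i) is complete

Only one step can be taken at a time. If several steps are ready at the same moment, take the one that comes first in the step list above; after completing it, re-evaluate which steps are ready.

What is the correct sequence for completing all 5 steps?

(ii) and (i) have no prerequisites; (ii) is listed earlier, so (ii) is first.
(i) is the only step now ready → (i).
Now (iii) and (iv) have their prerequisites met. (iii) is listed earlier, so (iii) next.
(iv) needed (i), now all done → (iv).
Next only (v) has its prerequisites met → (v).

(ii), (i), (iii), (iv), (v)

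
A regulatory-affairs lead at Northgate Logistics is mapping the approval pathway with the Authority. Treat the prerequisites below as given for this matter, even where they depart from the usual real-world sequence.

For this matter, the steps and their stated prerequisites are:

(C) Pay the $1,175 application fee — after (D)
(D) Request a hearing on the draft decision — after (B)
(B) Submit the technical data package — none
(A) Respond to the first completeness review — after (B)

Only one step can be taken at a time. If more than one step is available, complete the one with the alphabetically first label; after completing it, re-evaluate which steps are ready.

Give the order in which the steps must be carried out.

(B) is the only step with nothing outstanding, so it goes first.
Ready: (A) and (D). (A) has the earlier label → (A).
That leaves (D) as the only ready step → (D).
Next only (C) has its prerequisites met → (C).

(B), (A), (D), (C)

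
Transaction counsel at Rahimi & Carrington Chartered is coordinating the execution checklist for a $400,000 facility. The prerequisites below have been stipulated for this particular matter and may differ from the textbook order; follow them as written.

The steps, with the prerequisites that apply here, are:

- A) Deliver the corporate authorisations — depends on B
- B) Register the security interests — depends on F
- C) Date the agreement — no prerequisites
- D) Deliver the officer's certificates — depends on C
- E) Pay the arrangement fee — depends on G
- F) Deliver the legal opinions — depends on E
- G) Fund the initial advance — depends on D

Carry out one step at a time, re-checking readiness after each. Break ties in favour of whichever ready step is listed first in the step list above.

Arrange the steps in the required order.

C is the only step with nothing outstanding, so it goes first.
D is the only step now ready → D.
That leaves G as the only ready step → G.
That leaves E as the only ready step → E.
F needed E, now all done → F.
B needed F, now all done → B.
That leaves A as the only ready step → A.

C, D, G, E, F, B, A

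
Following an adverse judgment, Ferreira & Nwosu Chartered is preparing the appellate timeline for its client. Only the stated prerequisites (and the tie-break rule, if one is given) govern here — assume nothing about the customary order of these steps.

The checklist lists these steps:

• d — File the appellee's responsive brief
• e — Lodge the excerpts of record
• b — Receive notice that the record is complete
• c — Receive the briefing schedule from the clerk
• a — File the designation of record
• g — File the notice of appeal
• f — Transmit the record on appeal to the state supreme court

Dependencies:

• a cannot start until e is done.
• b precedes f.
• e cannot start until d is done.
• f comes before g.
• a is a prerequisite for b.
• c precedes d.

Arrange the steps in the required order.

c is the only step with nothing outstanding, so it goes first.
d needed c, now all done → d.
e needed d, now all done → e.
a needed e, now all done → a.
That leaves b as the only ready step → b.
f needed b, now all done → f.
That leaves g as the only ready step → g.

c, d, e, a, b, f, g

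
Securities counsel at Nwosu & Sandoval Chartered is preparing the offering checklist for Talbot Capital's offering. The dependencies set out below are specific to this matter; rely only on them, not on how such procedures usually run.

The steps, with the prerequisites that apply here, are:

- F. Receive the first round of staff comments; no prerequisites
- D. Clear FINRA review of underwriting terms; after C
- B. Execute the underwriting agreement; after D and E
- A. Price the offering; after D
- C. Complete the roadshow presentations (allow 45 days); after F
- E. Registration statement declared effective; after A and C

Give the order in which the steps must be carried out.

F C D A E B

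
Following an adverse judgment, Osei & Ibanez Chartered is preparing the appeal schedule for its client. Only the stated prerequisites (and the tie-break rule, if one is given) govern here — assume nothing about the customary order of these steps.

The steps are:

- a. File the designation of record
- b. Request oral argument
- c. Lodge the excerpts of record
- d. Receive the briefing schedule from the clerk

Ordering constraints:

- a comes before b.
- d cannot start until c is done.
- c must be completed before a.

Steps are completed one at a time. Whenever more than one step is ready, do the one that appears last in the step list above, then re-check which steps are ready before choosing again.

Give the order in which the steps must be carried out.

c has no prerequisites → c first.
Ready: d and a. d is listed later → d.
Next only a has its prerequisites met → a.
b needed a, now all done → b.

c, d, a, b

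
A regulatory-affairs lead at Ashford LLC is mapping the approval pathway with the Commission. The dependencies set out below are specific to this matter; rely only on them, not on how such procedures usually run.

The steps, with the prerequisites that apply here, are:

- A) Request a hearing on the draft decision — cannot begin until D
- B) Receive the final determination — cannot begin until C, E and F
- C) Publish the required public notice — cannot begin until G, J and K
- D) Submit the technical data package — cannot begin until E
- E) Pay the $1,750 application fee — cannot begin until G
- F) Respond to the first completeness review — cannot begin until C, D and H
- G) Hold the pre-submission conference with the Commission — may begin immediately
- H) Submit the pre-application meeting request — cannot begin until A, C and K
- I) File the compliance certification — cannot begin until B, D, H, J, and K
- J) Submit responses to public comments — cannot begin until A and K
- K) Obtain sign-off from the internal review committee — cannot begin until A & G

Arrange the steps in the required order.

G, E, D, A, K, J, C, H, F, B, I

Only G has no prerequisites, so it is first.
That leaves E as the only ready step → E.
That leaves D as the only ready step → D.
A needed D, now all done → A.
K needed A and G, now all done → K.
J is the only step now ready → J.
That leaves C as the only ready step → C.
H is the only step now ready → H.
F is the only step now ready → F.
B needed C, E and F, now all done → B.
I is the only step now ready → I.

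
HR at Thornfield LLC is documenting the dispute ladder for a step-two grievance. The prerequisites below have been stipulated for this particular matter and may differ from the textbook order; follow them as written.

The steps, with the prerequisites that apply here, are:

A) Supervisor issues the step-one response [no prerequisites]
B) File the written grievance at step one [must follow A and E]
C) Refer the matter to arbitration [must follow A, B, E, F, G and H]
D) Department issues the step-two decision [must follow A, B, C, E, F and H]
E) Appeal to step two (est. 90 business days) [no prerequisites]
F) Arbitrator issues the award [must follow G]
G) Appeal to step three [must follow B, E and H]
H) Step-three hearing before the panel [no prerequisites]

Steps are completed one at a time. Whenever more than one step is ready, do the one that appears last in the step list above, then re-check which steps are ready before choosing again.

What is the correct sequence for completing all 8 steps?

H E A B G F C D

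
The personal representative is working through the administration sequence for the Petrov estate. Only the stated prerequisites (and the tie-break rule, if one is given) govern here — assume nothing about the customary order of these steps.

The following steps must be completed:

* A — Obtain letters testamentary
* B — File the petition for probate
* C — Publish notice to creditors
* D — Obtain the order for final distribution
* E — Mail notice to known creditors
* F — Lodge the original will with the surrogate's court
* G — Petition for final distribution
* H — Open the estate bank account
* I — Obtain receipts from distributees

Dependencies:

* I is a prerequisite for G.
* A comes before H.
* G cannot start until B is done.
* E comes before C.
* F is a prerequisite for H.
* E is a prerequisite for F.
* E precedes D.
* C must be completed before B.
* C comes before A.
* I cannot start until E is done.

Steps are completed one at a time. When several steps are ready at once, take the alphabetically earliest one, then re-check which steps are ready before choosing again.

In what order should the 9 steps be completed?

E → C → A → B → D → F → H → I → G

E has no prerequisites → E first.
Now C, D, F and I have their prerequisites met. C has the earlier label, so C next.
A, B, D, F and I are all available; A has the earlier label → A.
Now B, D, F and I have their prerequisites met. B has the earlier label, so B next.
D, F and I are all available; D has the earlier label → D.
Now F and I have their prerequisites met. F has the earlier label, so F next.
Now H and I have their prerequisites met. H has the earlier label, so H next.
I needed E, now all done → I.
G needed B and I, now all done → G.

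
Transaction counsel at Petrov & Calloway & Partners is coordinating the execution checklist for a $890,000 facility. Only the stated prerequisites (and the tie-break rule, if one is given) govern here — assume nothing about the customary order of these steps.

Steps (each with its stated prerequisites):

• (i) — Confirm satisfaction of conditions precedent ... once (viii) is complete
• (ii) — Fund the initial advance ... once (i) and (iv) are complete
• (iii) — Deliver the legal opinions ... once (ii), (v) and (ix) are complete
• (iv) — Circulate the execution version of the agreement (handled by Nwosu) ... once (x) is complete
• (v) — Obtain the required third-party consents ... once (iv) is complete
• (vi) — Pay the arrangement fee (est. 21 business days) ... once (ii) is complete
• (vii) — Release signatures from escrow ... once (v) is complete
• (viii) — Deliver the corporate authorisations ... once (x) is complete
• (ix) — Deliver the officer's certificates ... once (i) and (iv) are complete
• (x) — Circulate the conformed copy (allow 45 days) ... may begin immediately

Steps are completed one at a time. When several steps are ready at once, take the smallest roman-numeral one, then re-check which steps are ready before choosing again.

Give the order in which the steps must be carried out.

(x), (iv), (v), (vii), (viii), (i), (ii), (vi), (ix), (iii)

(x) has no prerequisites → (x) first.
Ready: (iv) and (viii). (iv) has the earlier label → (iv).
(v) now also ready, so the ready set is {(v), (viii)}; (v) has the earlier label → (v).
(vii) now also ready, so the ready set is {(vii), (viii)}; (vii) has the earlier label → (vii).
Next only (viii) has its prerequisites met → (viii).
That leaves (i) as the only ready step → (i).
Ready: (ii) and (ix). (ii) has the earlier label → (ii).
(vi) and (ix) are both available; (vi) has the earlier label → (vi).
Next only (ix) has its prerequisites met → (ix).
Next only (iii) has its prerequisites met → (iii).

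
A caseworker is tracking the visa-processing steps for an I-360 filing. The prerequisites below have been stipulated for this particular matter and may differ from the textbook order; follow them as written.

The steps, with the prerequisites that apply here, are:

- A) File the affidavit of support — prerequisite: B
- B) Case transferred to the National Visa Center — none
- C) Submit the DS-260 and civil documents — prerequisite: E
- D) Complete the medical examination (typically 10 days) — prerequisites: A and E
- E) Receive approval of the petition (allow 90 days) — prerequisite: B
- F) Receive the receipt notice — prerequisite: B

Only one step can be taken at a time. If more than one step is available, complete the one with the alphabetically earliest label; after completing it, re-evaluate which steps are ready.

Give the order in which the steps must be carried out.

B has no prerequisites → B first.
Ready: A, E and F. A has the earlier label → A.
Now E and F have their prerequisites met. E has the earlier label, so E next.
Now C, D and F have their prerequisites met. C has the earlier label, so C next.
Now D and F have their prerequisites met. D has the earlier label, so D next.
F needed B, now all done → F.

B, A, E, C, D, F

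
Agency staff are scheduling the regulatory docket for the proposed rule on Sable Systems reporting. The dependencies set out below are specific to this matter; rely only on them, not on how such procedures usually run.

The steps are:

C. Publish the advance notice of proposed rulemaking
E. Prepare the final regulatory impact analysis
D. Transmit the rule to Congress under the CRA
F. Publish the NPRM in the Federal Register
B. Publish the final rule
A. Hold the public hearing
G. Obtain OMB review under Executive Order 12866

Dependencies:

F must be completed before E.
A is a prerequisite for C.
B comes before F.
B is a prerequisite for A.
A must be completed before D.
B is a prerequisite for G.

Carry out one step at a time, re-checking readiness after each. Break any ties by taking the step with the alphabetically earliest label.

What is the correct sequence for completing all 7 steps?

B has no prerequisites → B first.
A, F and G are all available; A has the earlier label → A.
Now C, D, F and G have their prerequisites met. C has the earlier label, so C next.
Now D, F and G have their prerequisites met. D has the earlier label, so D next.
Now F and G have their prerequisites met. F has the earlier label, so F next.
E now also ready, so the ready set is {E, G}; E has the earlier label → E.
Next only G has its prerequisites met → G.

B, A, C, D, F, E, G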